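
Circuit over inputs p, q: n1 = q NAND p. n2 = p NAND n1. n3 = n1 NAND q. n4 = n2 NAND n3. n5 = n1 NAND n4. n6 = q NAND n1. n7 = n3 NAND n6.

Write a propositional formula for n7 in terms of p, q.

n1 = q NAND p
n3 = n1 NAND q = (q NAND p) NAND q
n6 = q NAND n1 = q NAND (q NAND p)
n7 = n3 NAND n6 = ((q NAND p) NAND q) NAND (q NAND (q NAND p))

((q NAND p) NAND q) NAND (q NAND (q NAND p))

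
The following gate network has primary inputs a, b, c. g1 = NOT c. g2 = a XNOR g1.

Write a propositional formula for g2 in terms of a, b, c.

g1 = NOT c
g2 = a XNOR g1 = a XNOR NOT c

a XNOR NOT c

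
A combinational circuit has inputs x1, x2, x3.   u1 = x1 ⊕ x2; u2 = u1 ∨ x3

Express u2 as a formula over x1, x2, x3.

u1 = x1 ⊕ x2
u2 = u1 ∨ x3 = (x1 ⊕ x2) ∨ x3

(x1 ⊕ x2) ∨ x3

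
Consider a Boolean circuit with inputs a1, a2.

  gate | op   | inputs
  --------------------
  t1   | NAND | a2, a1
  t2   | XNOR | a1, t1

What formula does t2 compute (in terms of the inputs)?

t1 = a2 NAND a1
t2 = a1 XNOR t1 = a1 XNOR (a2 NAND a1)

a1 XNOR (a2 NAND a1)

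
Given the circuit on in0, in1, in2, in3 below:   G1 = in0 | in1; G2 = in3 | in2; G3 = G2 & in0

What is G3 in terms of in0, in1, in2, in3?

(in3 | in2) & in0

G2 = in3 | in2
G3 = G2 & in0 = (in3 | in2) & in0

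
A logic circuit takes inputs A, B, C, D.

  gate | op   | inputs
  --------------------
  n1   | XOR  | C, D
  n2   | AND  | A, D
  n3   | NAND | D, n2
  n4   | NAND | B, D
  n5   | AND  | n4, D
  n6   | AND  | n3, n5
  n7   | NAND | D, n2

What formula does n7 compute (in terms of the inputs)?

n2 = A AND D
n7 = D NAND n2 = D NAND (A AND D)

D NAND (A AND D)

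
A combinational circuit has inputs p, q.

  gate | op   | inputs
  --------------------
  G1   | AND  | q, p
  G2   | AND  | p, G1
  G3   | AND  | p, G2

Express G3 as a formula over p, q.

p AND (p AND (q AND p))

G1 = q AND p
G2 = p AND G1 = p AND (q AND p)
G3 = p AND G2 = p AND (p AND (q AND p))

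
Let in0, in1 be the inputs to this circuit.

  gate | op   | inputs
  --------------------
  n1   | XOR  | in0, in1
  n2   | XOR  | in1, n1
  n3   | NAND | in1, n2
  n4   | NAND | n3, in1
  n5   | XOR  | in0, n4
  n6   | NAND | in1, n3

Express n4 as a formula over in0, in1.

(in1 NAND (in1 XOR (in0 XOR in1))) NAND in1

n1 = in0 XOR in1
n2 = in1 XOR n1 = in1 XOR (in0 XOR in1)
n3 = in1 NAND n2 = in1 NAND (in1 XOR (in0 XOR in1))
n4 = n3 NAND in1 = (in1 NAND (in1 XOR (in0 XOR in1))) NAND in1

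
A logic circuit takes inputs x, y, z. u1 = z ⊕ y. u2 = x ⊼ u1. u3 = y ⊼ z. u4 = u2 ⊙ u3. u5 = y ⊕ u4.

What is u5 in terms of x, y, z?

u1 = z ⊕ y
u2 = x ⊼ u1 = x ⊼ (z ⊕ y)
u3 = y ⊼ z
u4 = u2 ⊙ u3 = (x ⊼ (z ⊕ y)) ⊙ (y ⊼ z)
u5 = y ⊕ u4 = y ⊕ ((x ⊼ (z ⊕ y)) ⊙ (y ⊼ z))

y ⊕ ((x ⊼ (z ⊕ y)) ⊙ (y ⊼ z))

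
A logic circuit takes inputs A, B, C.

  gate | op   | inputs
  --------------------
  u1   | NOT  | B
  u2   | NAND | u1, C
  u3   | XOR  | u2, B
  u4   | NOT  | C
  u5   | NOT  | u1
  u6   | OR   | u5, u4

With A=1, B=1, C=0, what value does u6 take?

1

u1 = NOT 1 = 0
u4 = NOT 0 = 1
u5 = NOT 0 = 1
u6 = 1 OR 1 = 1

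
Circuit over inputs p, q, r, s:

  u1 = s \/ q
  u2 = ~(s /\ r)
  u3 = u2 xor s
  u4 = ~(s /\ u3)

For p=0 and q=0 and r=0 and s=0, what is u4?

u2 = ~(0 /\ 0) = 1
u3 = 1 xor 0 = 1
u4 = ~(0 /\ 1) = 1

1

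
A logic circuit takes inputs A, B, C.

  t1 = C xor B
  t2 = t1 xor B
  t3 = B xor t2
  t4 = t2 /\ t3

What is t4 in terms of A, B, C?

t1 = C xor B
t2 = t1 xor B = (C xor B) xor B
t3 = B xor t2 = B xor ((C xor B) xor B)
t4 = t2 /\ t3 = ((C xor B) xor B) /\ (B xor ((C xor B) xor B))

((C xor B) xor B) /\ (B xor ((C xor B) xor B))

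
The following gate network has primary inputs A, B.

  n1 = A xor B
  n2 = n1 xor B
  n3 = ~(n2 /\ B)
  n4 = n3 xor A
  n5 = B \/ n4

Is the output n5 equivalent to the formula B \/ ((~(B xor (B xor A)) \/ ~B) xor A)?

n1 = A xor B
n2 = n1 xor B = (A xor B) xor B
n3 = ~(n2 /\ B) = ~(((A xor B) xor B) /\ B)
n4 = n3 xor A = (~(((A xor B) xor B) /\ B)) xor A
n5 = B \/ n4 = B \/ ((~(((A xor B) xor B) /\ B)) xor A)
At A=1, B=0: circuit gives 0, formula gives 0.
At A=0, B=0: circuit gives 1, formula gives 1.
Agrees on all 4 inputs.

Yes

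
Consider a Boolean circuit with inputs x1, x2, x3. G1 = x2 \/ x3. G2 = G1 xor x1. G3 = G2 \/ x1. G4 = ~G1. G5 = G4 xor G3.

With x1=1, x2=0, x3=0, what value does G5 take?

G1 = 0 \/ 0 = 0
G2 = 0 xor 1 = 1
G3 = 1 \/ 1 = 1
G4 = ~0 = 1
G5 = 1 xor 1 = 0

0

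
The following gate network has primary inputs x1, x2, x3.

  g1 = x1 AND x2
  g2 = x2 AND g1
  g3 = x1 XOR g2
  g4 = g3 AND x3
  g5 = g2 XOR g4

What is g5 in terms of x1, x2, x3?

g1 = x1 AND x2
g2 = x2 AND g1 = x2 AND (x1 AND x2)
g3 = x1 XOR g2 = x1 XOR (x2 AND (x1 AND x2))
g4 = g3 AND x3 = (x1 XOR (x2 AND (x1 AND x2))) AND x3
g5 = g2 XOR g4 = (x2 AND (x1 AND x2)) XOR ((x1 XOR (x2 AND (x1 AND x2))) AND x3)

(x2 AND (x1 AND x2)) XOR ((x1 XOR (x2 AND (x1 AND x2))) AND x3)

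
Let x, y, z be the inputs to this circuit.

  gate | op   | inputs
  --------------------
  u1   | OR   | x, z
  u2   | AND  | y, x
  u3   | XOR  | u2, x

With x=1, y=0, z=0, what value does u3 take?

u2 = 0 AND 1 = 0
u3 = 0 XOR 1 = 1

1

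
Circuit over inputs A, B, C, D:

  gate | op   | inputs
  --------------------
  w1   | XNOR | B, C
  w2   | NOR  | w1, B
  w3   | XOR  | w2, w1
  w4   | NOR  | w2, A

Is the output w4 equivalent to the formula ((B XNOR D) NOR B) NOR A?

w1 = B XNOR C
w2 = w1 NOR B = (B XNOR C) NOR B
w4 = w2 NOR A = ((B XNOR C) NOR B) NOR A
At A=0, B=0, C=0, D=1: circuit gives 1, formula gives 0.

No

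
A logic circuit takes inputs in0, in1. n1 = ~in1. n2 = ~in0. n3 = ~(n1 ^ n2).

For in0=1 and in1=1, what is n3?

1

n1 = ~1 = 0
n2 = ~1 = 0
n3 = ~(0 ^ 0) = 1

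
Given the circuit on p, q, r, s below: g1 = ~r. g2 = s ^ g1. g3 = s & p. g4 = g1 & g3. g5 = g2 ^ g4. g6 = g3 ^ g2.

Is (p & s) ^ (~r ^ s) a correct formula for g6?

Yes

g1 = ~r
g2 = s ^ g1 = s ^ ~r
g3 = s & p
g6 = g3 ^ g2 = (s & p) ^ (s ^ ~r)
At p=0, q=0, r=0, s=1: circuit gives 0, formula gives 0.
At p=0, q=0, r=0, s=0: circuit gives 1, formula gives 1.
Agrees on all 16 inputs.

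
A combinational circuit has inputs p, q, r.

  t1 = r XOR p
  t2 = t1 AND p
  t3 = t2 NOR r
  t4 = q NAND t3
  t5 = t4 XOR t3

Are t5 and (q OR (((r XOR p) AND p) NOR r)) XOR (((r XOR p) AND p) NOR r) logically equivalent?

t1 = r XOR p
t2 = t1 AND p = (r XOR p) AND p
t3 = t2 NOR r = ((r XOR p) AND p) NOR r
t4 = q NAND t3 = q NAND (((r XOR p) AND p) NOR r)
t5 = t4 XOR t3 = (q NAND (((r XOR p) AND p) NOR r)) XOR (((r XOR p) AND p) NOR r)
At p=0, q=0, r=1: circuit gives 1, formula gives 0.

No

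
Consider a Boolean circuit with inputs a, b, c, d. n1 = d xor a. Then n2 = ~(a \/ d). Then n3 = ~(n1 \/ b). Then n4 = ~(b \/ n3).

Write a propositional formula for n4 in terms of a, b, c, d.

n1 = d xor a
n3 = ~(n1 \/ b) = ~((d xor a) \/ b)
n4 = ~(b \/ n3) = ~(b \/ (~((d xor a) \/ b)))

~(b \/ (~((d xor a) \/ b)))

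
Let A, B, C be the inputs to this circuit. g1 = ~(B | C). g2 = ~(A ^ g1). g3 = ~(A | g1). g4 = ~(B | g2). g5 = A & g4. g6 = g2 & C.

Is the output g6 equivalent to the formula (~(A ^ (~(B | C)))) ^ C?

g1 = ~(B | C)
g2 = ~(A ^ g1) = ~(A ^ (~(B | C)))
g6 = g2 & C = (~(A ^ (~(B | C)))) & C
At A=0, B=0, C=1: circuit gives 1, formula gives 0.

No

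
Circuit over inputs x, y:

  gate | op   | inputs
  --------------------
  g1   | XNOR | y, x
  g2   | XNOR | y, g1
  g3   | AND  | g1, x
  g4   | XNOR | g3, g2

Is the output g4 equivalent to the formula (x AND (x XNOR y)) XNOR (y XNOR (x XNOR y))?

g1 = y XNOR x
g2 = y XNOR g1 = y XNOR (y XNOR x)
g3 = g1 AND x = (y XNOR x) AND x
g4 = g3 XNOR g2 = ((y XNOR x) AND x) XNOR (y XNOR (y XNOR x))
At x=1, y=0: circuit gives 0, formula gives 0.
At x=0, y=0: circuit gives 1, formula gives 1.
Agrees on all 4 inputs.

Yes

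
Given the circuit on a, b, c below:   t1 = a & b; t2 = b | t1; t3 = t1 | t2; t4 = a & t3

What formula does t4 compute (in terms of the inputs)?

a & ((a & b) | (b | (a & b)))

t1 = a & b
t2 = b | t1 = b | (a & b)
t3 = t1 | t2 = (a & b) | (b | (a & b))
t4 = a & t3 = a & ((a & b) | (b | (a & b)))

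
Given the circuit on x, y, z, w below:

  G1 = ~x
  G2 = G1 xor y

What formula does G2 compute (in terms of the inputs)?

~x xor y

G1 = ~x
G2 = G1 xor y = ~x xor y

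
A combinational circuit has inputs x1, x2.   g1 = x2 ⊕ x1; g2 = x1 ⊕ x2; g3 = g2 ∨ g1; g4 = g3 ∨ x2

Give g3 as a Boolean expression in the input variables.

(x1 ⊕ x2) ∨ (x2 ⊕ x1)

g1 = x2 ⊕ x1
g2 = x1 ⊕ x2
g3 = g2 ∨ g1 = (x1 ⊕ x2) ∨ (x2 ⊕ x1)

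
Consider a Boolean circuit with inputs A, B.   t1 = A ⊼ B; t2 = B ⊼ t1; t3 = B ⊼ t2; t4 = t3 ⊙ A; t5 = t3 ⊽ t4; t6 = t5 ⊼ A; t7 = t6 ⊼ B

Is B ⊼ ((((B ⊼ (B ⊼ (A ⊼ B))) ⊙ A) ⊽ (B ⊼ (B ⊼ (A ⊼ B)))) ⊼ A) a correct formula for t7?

t1 = A ⊼ B
t2 = B ⊼ t1 = B ⊼ (A ⊼ B)
t3 = B ⊼ t2 = B ⊼ (B ⊼ (A ⊼ B))
t4 = t3 ⊙ A = (B ⊼ (B ⊼ (A ⊼ B))) ⊙ A
t5 = t3 ⊽ t4 = (B ⊼ (B ⊼ (A ⊼ B))) ⊽ ((B ⊼ (B ⊼ (A ⊼ B))) ⊙ A)
t6 = t5 ⊼ A = ((B ⊼ (B ⊼ (A ⊼ B))) ⊽ ((B ⊼ (B ⊼ (A ⊼ B))) ⊙ A)) ⊼ A
t7 = t6 ⊼ B = (((B ⊼ (B ⊼ (A ⊼ B))) ⊽ ((B ⊼ (B ⊼ (A ⊼ B))) ⊙ A)) ⊼ A) ⊼ B
At A=0, B=1: circuit gives 0, formula gives 0.
At A=0, B=0: circuit gives 1, formula gives 1.
Agrees on all 4 inputs.

Yes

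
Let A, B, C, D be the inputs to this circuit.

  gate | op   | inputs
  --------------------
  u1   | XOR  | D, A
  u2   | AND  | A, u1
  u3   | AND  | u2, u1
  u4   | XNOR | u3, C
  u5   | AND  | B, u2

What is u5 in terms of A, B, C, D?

u1 = D XOR A
u2 = A AND u1 = A AND (D XOR A)
u5 = B AND u2 = B AND (A AND (D XOR A))

B AND (A AND (D XOR A))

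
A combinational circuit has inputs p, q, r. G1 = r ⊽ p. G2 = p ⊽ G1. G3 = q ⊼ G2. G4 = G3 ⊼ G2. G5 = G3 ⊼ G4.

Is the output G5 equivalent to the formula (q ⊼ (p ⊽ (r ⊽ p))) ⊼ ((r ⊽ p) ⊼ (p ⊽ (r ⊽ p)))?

G1 = r ⊽ p
G2 = p ⊽ G1 = p ⊽ (r ⊽ p)
G3 = q ⊼ G2 = q ⊼ (p ⊽ (r ⊽ p))
G4 = G3 ⊼ G2 = (q ⊼ (p ⊽ (r ⊽ p))) ⊼ (p ⊽ (r ⊽ p))
G5 = G3 ⊼ G4 = (q ⊼ (p ⊽ (r ⊽ p))) ⊼ ((q ⊼ (p ⊽ (r ⊽ p))) ⊼ (p ⊽ (r ⊽ p)))
At p=0, q=0, r=1: circuit gives 1, formula gives 0.

No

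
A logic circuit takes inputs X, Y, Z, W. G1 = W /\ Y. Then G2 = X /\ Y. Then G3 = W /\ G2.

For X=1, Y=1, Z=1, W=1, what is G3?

1

G2 = 1 /\ 1 = 1
G3 = 1 /\ 1 = 1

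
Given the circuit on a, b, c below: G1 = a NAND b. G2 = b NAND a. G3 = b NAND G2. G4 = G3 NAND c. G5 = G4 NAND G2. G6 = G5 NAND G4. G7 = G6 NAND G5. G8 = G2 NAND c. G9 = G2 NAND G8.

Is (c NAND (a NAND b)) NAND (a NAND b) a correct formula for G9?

Yes

G2 = b NAND a
G8 = G2 NAND c = (b NAND a) NAND c
G9 = G2 NAND G8 = (b NAND a) NAND ((b NAND a) NAND c)
At a=0, b=0, c=0: circuit gives 0, formula gives 0.
At a=0, b=0, c=1: circuit gives 1, formula gives 1.
Agrees on all 8 inputs.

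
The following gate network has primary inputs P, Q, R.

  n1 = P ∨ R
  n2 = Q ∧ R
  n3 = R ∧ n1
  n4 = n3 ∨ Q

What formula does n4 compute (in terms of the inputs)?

n1 = P ∨ R
n3 = R ∧ n1 = R ∧ (P ∨ R)
n4 = n3 ∨ Q = (R ∧ (P ∨ R)) ∨ Q

(R ∧ (P ∨ R)) ∨ Q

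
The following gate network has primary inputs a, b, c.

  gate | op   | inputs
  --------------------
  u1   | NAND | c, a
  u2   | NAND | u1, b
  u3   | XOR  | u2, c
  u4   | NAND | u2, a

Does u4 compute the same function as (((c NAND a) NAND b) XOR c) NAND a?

u1 = c NAND a
u2 = u1 NAND b = (c NAND a) NAND b
u4 = u2 NAND a = ((c NAND a) NAND b) NAND a
At a=1, b=0, c=1: circuit gives 0, formula gives 1.

No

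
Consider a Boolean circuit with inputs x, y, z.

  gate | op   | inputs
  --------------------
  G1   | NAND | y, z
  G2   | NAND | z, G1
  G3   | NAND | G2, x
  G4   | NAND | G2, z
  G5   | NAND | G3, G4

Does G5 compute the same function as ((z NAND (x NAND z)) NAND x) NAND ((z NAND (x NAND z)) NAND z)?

No

G1 = y NAND z
G2 = z NAND G1 = z NAND (y NAND z)
G3 = G2 NAND x = (z NAND (y NAND z)) NAND x
G4 = G2 NAND z = (z NAND (y NAND z)) NAND z
G5 = G3 NAND G4 = ((z NAND (y NAND z)) NAND x) NAND ((z NAND (y NAND z)) NAND z)
At x=0, y=1, z=1: circuit gives 1, formula gives 0.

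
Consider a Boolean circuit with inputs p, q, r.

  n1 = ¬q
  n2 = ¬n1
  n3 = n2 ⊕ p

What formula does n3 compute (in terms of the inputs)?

n1 = ¬q
n2 = ¬n1 = ¬¬q
n3 = n2 ⊕ p = ¬¬q ⊕ p

¬¬q ⊕ p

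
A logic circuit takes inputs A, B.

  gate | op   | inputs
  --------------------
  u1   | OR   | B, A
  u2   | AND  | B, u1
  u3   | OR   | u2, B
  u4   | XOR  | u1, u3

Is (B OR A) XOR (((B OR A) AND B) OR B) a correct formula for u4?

u1 = B OR A
u2 = B AND u1 = B AND (B OR A)
u3 = u2 OR B = (B AND (B OR A)) OR B
u4 = u1 XOR u3 = (B OR A) XOR ((B AND (B OR A)) OR B)
At A=0, B=0: circuit gives 0, formula gives 0.
At A=1, B=0: circuit gives 1, formula gives 1.
Agrees on all 4 inputs.

Yes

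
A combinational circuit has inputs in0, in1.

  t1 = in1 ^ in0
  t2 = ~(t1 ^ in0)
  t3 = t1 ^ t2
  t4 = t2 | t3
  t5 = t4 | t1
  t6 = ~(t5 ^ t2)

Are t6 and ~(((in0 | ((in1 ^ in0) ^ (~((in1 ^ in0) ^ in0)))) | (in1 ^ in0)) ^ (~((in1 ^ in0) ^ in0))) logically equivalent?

t1 = in1 ^ in0
t2 = ~(t1 ^ in0) = ~((in1 ^ in0) ^ in0)
t3 = t1 ^ t2 = (in1 ^ in0) ^ (~((in1 ^ in0) ^ in0))
t4 = t2 | t3 = (~((in1 ^ in0) ^ in0)) | ((in1 ^ in0) ^ (~((in1 ^ in0) ^ in0)))
t5 = t4 | t1 = ((~((in1 ^ in0) ^ in0)) | ((in1 ^ in0) ^ (~((in1 ^ in0) ^ in0)))) | (in1 ^ in0)
t6 = ~(t5 ^ t2) = ~((((~((in1 ^ in0) ^ in0)) | ((in1 ^ in0) ^ (~((in1 ^ in0) ^ in0)))) | (in1 ^ in0)) ^ (~((in1 ^ in0) ^ in0)))
At in0=1, in1=1: circuit gives 1, formula gives 0.

No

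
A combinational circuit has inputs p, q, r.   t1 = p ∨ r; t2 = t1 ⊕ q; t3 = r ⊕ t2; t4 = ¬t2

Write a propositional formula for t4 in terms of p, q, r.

t1 = p ∨ r
t2 = t1 ⊕ q = (p ∨ r) ⊕ q
t4 = ¬t2 = ¬((p ∨ r) ⊕ q)

¬((p ∨ r) ⊕ q)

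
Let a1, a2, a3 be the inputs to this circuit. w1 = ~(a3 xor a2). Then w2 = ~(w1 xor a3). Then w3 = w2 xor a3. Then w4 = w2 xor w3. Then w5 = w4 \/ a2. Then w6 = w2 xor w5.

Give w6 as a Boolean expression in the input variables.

w1 = ~(a3 xor a2)
w2 = ~(w1 xor a3) = ~((~(a3 xor a2)) xor a3)
w3 = w2 xor a3 = (~((~(a3 xor a2)) xor a3)) xor a3
w4 = w2 xor w3 = (~((~(a3 xor a2)) xor a3)) xor ((~((~(a3 xor a2)) xor a3)) xor a3)
w5 = w4 \/ a2 = ((~((~(a3 xor a2)) xor a3)) xor ((~((~(a3 xor a2)) xor a3)) xor a3)) \/ a2
w6 = w2 xor w5 = (~((~(a3 xor a2)) xor a3)) xor (((~((~(a3 xor a2)) xor a3)) xor ((~((~(a3 xor a2)) xor a3)) xor a3)) \/ a2)

(~((~(a3 xor a2)) xor a3)) xor (((~((~(a3 xor a2)) xor a3)) xor ((~((~(a3 xor a2)) xor a3)) xor a3)) \/ a2)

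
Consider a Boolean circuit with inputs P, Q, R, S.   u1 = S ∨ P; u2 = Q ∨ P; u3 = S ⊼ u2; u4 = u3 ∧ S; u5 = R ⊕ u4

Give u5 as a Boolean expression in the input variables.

R ⊕ ((S ⊼ (Q ∨ P)) ∧ S)

u2 = Q ∨ P
u3 = S ⊼ u2 = S ⊼ (Q ∨ P)
u4 = u3 ∧ S = (S ⊼ (Q ∨ P)) ∧ S
u5 = R ⊕ u4 = R ⊕ ((S ⊼ (Q ∨ P)) ∧ S)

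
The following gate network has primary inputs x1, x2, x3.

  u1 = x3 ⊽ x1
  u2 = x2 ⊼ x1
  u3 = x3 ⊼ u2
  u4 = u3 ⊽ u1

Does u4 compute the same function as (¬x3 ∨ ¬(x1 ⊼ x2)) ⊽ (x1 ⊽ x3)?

u1 = x3 ⊽ x1
u2 = x2 ⊼ x1
u3 = x3 ⊼ u2 = x3 ⊼ (x2 ⊼ x1)
u4 = u3 ⊽ u1 = (x3 ⊼ (x2 ⊼ x1)) ⊽ (x3 ⊽ x1)
At x1=0, x2=0, x3=0: circuit gives 0, formula gives 0.
At x1=0, x2=0, x3=1: circuit gives 1, formula gives 1.
Agrees on all 8 inputs.

Yes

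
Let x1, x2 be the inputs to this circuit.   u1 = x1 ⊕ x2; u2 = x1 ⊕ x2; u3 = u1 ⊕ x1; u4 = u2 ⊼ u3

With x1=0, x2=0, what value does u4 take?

u1 = 0 ⊕ 0 = 0
u2 = 0 ⊕ 0 = 0
u3 = 0 ⊕ 0 = 0
u4 = 0 ⊼ 0 = 1

1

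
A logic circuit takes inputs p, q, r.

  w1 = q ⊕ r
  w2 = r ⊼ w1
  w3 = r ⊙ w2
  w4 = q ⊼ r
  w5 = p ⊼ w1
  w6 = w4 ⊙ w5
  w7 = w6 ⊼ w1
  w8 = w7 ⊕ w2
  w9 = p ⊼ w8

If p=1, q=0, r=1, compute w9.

0

w1 = 0 ⊕ 1 = 1
w2 = 1 ⊼ 1 = 0
w4 = 0 ⊼ 1 = 1
w5 = 1 ⊼ 1 = 0
w6 = 1 ⊙ 0 = 0
w7 = 0 ⊼ 1 = 1
w8 = 1 ⊕ 0 = 1
w9 = 1 ⊼ 1 = 0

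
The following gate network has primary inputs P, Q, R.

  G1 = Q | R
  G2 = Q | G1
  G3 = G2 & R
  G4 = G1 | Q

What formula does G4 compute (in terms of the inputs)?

G1 = Q | R
G4 = G1 | Q = (Q | R) | Q

(Q | R) | Q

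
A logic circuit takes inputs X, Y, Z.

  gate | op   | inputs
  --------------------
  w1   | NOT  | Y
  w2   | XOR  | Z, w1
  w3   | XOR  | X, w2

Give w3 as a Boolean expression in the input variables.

X XOR (Z XOR NOT Y)

w1 = NOT Y
w2 = Z XOR w1 = Z XOR NOT Y
w3 = X XOR w2 = X XOR (Z XOR NOT Y)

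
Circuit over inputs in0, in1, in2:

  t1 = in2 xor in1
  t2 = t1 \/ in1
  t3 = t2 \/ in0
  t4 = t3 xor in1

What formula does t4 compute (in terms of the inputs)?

(((in2 xor in1) \/ in1) \/ in0) xor in1

t1 = in2 xor in1
t2 = t1 \/ in1 = (in2 xor in1) \/ in1
t3 = t2 \/ in0 = ((in2 xor in1) \/ in1) \/ in0
t4 = t3 xor in1 = (((in2 xor in1) \/ in1) \/ in0) xor in1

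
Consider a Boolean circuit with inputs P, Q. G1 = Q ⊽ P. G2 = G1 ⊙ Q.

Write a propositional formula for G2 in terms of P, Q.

(Q ⊽ P) ⊙ Q

G1 = Q ⊽ P
G2 = G1 ⊙ Q = (Q ⊽ P) ⊙ Q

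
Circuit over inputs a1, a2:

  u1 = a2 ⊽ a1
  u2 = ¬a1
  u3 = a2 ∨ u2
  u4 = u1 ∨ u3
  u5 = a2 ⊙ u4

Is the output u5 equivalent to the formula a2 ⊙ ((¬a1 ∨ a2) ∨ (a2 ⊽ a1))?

u1 = a2 ⊽ a1
u2 = ¬a1
u3 = a2 ∨ u2 = a2 ∨ ¬a1
u4 = u1 ∨ u3 = (a2 ⊽ a1) ∨ (a2 ∨ ¬a1)
u5 = a2 ⊙ u4 = a2 ⊙ ((a2 ⊽ a1) ∨ (a2 ∨ ¬a1))
At a1=0, a2=0: circuit gives 0, formula gives 0.
At a1=0, a2=1: circuit gives 1, formula gives 1.
Agrees on all 4 inputs.

Yes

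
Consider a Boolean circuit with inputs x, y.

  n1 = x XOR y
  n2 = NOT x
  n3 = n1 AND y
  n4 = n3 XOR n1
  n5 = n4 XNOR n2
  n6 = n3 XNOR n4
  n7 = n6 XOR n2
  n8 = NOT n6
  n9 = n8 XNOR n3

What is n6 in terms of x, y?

n1 = x XOR y
n3 = n1 AND y = (x XOR y) AND y
n4 = n3 XOR n1 = ((x XOR y) AND y) XOR (x XOR y)
n6 = n3 XNOR n4 = ((x XOR y) AND y) XNOR (((x XOR y) AND y) XOR (x XOR y))

((x XOR y) AND y) XNOR (((x XOR y) AND y) XOR (x XOR y))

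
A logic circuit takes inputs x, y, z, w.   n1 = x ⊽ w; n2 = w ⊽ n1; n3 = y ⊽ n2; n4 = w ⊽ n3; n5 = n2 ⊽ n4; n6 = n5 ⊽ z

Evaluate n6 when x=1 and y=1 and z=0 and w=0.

1

n1 = 1 ⊽ 0 = 0
n2 = 0 ⊽ 0 = 1
n3 = 1 ⊽ 1 = 0
n4 = 0 ⊽ 0 = 1
n5 = 1 ⊽ 1 = 0
n6 = 0 ⊽ 0 = 1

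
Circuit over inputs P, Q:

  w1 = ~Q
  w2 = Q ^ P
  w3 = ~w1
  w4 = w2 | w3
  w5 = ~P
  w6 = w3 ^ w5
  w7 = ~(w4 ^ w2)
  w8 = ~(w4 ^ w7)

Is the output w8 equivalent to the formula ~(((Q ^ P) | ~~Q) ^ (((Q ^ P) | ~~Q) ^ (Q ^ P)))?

No

w1 = ~Q
w2 = Q ^ P
w3 = ~w1 = ~~Q
w4 = w2 | w3 = (Q ^ P) | ~~Q
w7 = ~(w4 ^ w2) = ~(((Q ^ P) | ~~Q) ^ (Q ^ P))
w8 = ~(w4 ^ w7) = ~(((Q ^ P) | ~~Q) ^ (~(((Q ^ P) | ~~Q) ^ (Q ^ P))))
At P=0, Q=0: circuit gives 0, formula gives 1.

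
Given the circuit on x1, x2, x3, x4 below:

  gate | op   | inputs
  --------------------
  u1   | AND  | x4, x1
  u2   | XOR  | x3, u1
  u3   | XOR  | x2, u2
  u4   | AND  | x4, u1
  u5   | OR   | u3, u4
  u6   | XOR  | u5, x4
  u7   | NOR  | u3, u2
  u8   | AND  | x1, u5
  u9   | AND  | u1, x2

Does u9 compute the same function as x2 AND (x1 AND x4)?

Yes

u1 = x4 AND x1
u9 = u1 AND x2 = (x4 AND x1) AND x2
At x1=0, x2=0, x3=0, x4=0: circuit gives 0, formula gives 0.
At x1=1, x2=1, x3=0, x4=1: circuit gives 1, formula gives 1.
Agrees on all 16 inputs.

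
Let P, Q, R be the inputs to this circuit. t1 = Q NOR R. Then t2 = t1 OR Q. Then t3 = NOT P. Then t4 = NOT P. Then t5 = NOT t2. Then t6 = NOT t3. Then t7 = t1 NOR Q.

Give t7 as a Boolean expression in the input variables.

(Q NOR R) NOR Q

t1 = Q NOR R
t7 = t1 NOR Q = (Q NOR R) NOR Q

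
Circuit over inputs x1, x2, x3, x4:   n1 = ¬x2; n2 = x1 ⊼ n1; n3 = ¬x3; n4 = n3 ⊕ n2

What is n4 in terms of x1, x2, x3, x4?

n1 = ¬x2
n2 = x1 ⊼ n1 = x1 ⊼ ¬x2
n3 = ¬x3
n4 = n3 ⊕ n2 = ¬x3 ⊕ (x1 ⊼ ¬x2)

¬x3 ⊕ (x1 ⊼ ¬x2)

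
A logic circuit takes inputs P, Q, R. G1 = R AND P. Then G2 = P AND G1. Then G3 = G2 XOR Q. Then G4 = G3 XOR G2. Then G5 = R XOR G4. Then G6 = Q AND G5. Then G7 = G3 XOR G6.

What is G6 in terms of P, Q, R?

Q AND (R XOR (((P AND (R AND P)) XOR Q) XOR (P AND (R AND P))))

G1 = R AND P
G2 = P AND G1 = P AND (R AND P)
G3 = G2 XOR Q = (P AND (R AND P)) XOR Q
G4 = G3 XOR G2 = ((P AND (R AND P)) XOR Q) XOR (P AND (R AND P))
G5 = R XOR G4 = R XOR (((P AND (R AND P)) XOR Q) XOR (P AND (R AND P)))
G6 = Q AND G5 = Q AND (R XOR (((P AND (R AND P)) XOR Q) XOR (P AND (R AND P))))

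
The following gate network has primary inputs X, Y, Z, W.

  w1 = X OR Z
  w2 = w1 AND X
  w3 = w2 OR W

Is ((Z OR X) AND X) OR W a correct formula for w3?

Yes

w1 = X OR Z
w2 = w1 AND X = (X OR Z) AND X
w3 = w2 OR W = ((X OR Z) AND X) OR W
At X=0, Y=0, Z=0, W=0: circuit gives 0, formula gives 0.
At X=0, Y=0, Z=0, W=1: circuit gives 1, formula gives 1.
Agrees on all 16 inputs.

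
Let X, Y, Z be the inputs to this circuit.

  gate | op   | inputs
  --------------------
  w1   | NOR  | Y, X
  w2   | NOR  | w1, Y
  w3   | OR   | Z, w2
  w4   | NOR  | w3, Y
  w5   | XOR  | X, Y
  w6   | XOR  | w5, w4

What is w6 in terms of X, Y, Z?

w1 = Y NOR X
w2 = w1 NOR Y = (Y NOR X) NOR Y
w3 = Z OR w2 = Z OR ((Y NOR X) NOR Y)
w4 = w3 NOR Y = (Z OR ((Y NOR X) NOR Y)) NOR Y
w5 = X XOR Y
w6 = w5 XOR w4 = (X XOR Y) XOR ((Z OR ((Y NOR X) NOR Y)) NOR Y)

(X XOR Y) XOR ((Z OR ((Y NOR X) NOR Y)) NOR Y)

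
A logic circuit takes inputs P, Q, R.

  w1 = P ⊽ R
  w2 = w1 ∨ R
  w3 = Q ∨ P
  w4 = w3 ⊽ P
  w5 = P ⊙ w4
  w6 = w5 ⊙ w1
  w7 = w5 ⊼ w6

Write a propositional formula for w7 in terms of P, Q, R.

w1 = P ⊽ R
w3 = Q ∨ P
w4 = w3 ⊽ P = (Q ∨ P) ⊽ P
w5 = P ⊙ w4 = P ⊙ ((Q ∨ P) ⊽ P)
w6 = w5 ⊙ w1 = (P ⊙ ((Q ∨ P) ⊽ P)) ⊙ (P ⊽ R)
w7 = w5 ⊼ w6 = (P ⊙ ((Q ∨ P) ⊽ P)) ⊼ ((P ⊙ ((Q ∨ P) ⊽ P)) ⊙ (P ⊽ R))

(P ⊙ ((Q ∨ P) ⊽ P)) ⊼ ((P ⊙ ((Q ∨ P) ⊽ P)) ⊙ (P ⊽ R))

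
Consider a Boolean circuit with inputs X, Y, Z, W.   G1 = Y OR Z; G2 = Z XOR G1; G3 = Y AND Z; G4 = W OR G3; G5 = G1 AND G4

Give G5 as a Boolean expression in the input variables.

G1 = Y OR Z
G3 = Y AND Z
G4 = W OR G3 = W OR (Y AND Z)
G5 = G1 AND G4 = (Y OR Z) AND (W OR (Y AND Z))

(Y OR Z) AND (W OR (Y AND Z))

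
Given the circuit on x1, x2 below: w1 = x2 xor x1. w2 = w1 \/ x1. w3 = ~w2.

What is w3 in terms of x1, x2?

w1 = x2 xor x1
w2 = w1 \/ x1 = (x2 xor x1) \/ x1
w3 = ~w2 = ~((x2 xor x1) \/ x1)

~((x2 xor x1) \/ x1)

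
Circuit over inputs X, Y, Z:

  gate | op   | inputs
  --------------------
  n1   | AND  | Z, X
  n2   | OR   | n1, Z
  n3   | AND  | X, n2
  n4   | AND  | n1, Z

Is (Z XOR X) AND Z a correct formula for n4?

No

n1 = Z AND X
n4 = n1 AND Z = (Z AND X) AND Z
At X=0, Y=0, Z=1: circuit gives 0, formula gives 1.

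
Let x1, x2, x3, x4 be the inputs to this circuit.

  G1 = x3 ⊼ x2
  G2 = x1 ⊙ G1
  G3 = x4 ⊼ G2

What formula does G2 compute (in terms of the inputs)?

G1 = x3 ⊼ x2
G2 = x1 ⊙ G1 = x1 ⊙ (x3 ⊼ x2)

x1 ⊙ (x3 ⊼ x2)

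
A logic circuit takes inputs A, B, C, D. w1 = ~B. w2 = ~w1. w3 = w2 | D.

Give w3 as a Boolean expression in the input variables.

~~B | D

w1 = ~B
w2 = ~w1 = ~~B
w3 = w2 | D = ~~B | D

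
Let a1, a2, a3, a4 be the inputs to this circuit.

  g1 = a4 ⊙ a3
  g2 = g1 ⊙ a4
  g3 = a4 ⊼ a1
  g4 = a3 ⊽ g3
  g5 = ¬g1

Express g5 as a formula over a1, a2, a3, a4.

¬(a4 ⊙ a3)

g1 = a4 ⊙ a3
g5 = ¬g1 = ¬(a4 ⊙ a3)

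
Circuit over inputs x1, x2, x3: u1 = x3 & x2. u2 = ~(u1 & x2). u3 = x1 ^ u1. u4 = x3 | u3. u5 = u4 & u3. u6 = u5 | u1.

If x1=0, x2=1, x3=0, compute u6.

u1 = 0 & 1 = 0
u3 = 0 ^ 0 = 0
u4 = 0 | 0 = 0
u5 = 0 & 0 = 0
u6 = 0 | 0 = 0

0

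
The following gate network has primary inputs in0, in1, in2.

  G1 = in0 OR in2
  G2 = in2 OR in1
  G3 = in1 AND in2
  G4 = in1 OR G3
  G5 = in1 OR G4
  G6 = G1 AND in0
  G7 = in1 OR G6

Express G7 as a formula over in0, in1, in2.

in1 OR ((in0 OR in2) AND in0)

G1 = in0 OR in2
G6 = G1 AND in0 = (in0 OR in2) AND in0
G7 = in1 OR G6 = in1 OR ((in0 OR in2) AND in0)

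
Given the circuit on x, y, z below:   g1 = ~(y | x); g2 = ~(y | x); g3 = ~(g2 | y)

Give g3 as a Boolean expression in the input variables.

~((~(y | x)) | y)

g2 = ~(y | x)
g3 = ~(g2 | y) = ~((~(y | x)) | y)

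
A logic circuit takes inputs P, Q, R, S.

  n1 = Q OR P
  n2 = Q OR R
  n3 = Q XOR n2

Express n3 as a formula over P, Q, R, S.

Q XOR (Q OR R)

n2 = Q OR R
n3 = Q XOR n2 = Q XOR (Q OR R)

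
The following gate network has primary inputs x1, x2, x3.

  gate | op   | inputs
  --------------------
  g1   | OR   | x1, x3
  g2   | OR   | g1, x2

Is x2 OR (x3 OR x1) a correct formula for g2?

Yes

g1 = x1 OR x3
g2 = g1 OR x2 = (x1 OR x3) OR x2
At x1=0, x2=0, x3=0: circuit gives 0, formula gives 0.
At x1=0, x2=0, x3=1: circuit gives 1, formula gives 1.
Agrees on all 8 inputs.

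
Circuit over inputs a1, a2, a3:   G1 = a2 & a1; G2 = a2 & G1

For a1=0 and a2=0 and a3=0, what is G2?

0

G1 = 0 & 0 = 0
G2 = 0 & 0 = 0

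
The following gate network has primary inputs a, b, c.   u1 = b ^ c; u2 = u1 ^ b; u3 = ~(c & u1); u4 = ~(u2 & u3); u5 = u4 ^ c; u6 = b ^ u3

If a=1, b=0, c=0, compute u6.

u1 = 0 ^ 0 = 0
u3 = ~(0 & 0) = 1
u6 = 0 ^ 1 = 1

1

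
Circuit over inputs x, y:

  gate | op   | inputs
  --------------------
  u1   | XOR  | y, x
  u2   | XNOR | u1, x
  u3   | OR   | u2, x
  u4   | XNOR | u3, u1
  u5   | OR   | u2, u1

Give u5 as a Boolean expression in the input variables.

((y XOR x) XNOR x) OR (y XOR x)

u1 = y XOR x
u2 = u1 XNOR x = (y XOR x) XNOR x
u5 = u2 OR u1 = ((y XOR x) XNOR x) OR (y XOR x)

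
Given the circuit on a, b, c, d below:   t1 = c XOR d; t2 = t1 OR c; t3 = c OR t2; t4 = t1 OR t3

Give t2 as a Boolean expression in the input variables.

t1 = c XOR d
t2 = t1 OR c = (c XOR d) OR c

(c XOR d) OR c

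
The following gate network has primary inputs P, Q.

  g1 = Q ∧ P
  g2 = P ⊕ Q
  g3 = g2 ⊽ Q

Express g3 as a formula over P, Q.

g2 = P ⊕ Q
g3 = g2 ⊽ Q = (P ⊕ Q) ⊽ Q

(P ⊕ Q) ⊽ Q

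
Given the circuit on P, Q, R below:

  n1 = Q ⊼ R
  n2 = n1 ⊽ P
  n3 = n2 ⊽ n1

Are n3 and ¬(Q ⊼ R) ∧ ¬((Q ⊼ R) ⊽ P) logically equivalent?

n1 = Q ⊼ R
n2 = n1 ⊽ P = (Q ⊼ R) ⊽ P
n3 = n2 ⊽ n1 = ((Q ⊼ R) ⊽ P) ⊽ (Q ⊼ R)
At P=0, Q=0, R=0: circuit gives 0, formula gives 0.
At P=1, Q=1, R=1: circuit gives 1, formula gives 1.
Agrees on all 8 inputs.

Yes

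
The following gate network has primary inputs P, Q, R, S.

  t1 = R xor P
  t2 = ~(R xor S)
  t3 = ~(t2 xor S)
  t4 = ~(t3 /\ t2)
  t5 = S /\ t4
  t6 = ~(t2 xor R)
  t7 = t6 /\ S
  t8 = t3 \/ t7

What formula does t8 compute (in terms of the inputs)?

t2 = ~(R xor S)
t3 = ~(t2 xor S) = ~((~(R xor S)) xor S)
t6 = ~(t2 xor R) = ~((~(R xor S)) xor R)
t7 = t6 /\ S = (~((~(R xor S)) xor R)) /\ S
t8 = t3 \/ t7 = (~((~(R xor S)) xor S)) \/ ((~((~(R xor S)) xor R)) /\ S)

(~((~(R xor S)) xor S)) \/ ((~((~(R xor S)) xor R)) /\ S)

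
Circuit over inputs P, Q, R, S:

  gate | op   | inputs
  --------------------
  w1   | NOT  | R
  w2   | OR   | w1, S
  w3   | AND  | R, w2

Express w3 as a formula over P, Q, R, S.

R AND (NOT R OR S)

w1 = NOT R
w2 = w1 OR S = NOT R OR S
w3 = R AND w2 = R AND (NOT R OR S)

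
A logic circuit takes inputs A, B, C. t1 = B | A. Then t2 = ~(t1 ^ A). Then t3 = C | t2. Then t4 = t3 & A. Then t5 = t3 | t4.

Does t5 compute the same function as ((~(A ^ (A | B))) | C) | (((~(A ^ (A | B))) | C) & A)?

t1 = B | A
t2 = ~(t1 ^ A) = ~((B | A) ^ A)
t3 = C | t2 = C | (~((B | A) ^ A))
t4 = t3 & A = (C | (~((B | A) ^ A))) & A
t5 = t3 | t4 = (C | (~((B | A) ^ A))) | ((C | (~((B | A) ^ A))) & A)
At A=0, B=1, C=0: circuit gives 0, formula gives 0.
At A=0, B=0, C=0: circuit gives 1, formula gives 1.
Agrees on all 8 inputs.

Yes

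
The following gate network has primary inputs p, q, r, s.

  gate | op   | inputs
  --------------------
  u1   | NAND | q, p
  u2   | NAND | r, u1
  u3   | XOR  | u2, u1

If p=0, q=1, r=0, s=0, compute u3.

u1 = 1 NAND 0 = 1
u2 = 0 NAND 1 = 1
u3 = 1 XOR 1 = 0

0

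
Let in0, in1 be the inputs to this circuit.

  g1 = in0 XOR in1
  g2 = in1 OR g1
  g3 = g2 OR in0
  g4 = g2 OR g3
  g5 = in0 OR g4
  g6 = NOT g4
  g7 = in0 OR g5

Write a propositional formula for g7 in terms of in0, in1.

in0 OR (in0 OR ((in1 OR (in0 XOR in1)) OR ((in1 OR (in0 XOR in1)) OR in0)))

g1 = in0 XOR in1
g2 = in1 OR g1 = in1 OR (in0 XOR in1)
g3 = g2 OR in0 = (in1 OR (in0 XOR in1)) OR in0
g4 = g2 OR g3 = (in1 OR (in0 XOR in1)) OR ((in1 OR (in0 XOR in1)) OR in0)
g5 = in0 OR g4 = in0 OR ((in1 OR (in0 XOR in1)) OR ((in1 OR (in0 XOR in1)) OR in0))
g7 = in0 OR g5 = in0 OR (in0 OR ((in1 OR (in0 XOR in1)) OR ((in1 OR (in0 XOR in1)) OR in0)))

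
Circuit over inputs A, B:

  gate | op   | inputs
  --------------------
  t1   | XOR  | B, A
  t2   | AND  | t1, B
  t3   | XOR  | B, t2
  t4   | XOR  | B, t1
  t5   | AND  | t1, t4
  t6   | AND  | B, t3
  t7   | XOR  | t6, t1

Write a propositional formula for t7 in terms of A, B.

(B AND (B XOR ((B XOR A) AND B))) XOR (B XOR A)

t1 = B XOR A
t2 = t1 AND B = (B XOR A) AND B
t3 = B XOR t2 = B XOR ((B XOR A) AND B)
t6 = B AND t3 = B AND (B XOR ((B XOR A) AND B))
t7 = t6 XOR t1 = (B AND (B XOR ((B XOR A) AND B))) XOR (B XOR A)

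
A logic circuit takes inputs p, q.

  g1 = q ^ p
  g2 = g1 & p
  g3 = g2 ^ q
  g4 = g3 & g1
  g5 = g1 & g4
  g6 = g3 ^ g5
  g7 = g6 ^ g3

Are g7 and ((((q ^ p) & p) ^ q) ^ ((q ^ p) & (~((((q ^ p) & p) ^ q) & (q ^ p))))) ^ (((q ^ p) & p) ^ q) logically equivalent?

No

g1 = q ^ p
g2 = g1 & p = (q ^ p) & p
g3 = g2 ^ q = ((q ^ p) & p) ^ q
g4 = g3 & g1 = (((q ^ p) & p) ^ q) & (q ^ p)
g5 = g1 & g4 = (q ^ p) & ((((q ^ p) & p) ^ q) & (q ^ p))
g6 = g3 ^ g5 = (((q ^ p) & p) ^ q) ^ ((q ^ p) & ((((q ^ p) & p) ^ q) & (q ^ p)))
g7 = g6 ^ g3 = ((((q ^ p) & p) ^ q) ^ ((q ^ p) & ((((q ^ p) & p) ^ q) & (q ^ p)))) ^ (((q ^ p) & p) ^ q)
At p=0, q=1: circuit gives 1, formula gives 0.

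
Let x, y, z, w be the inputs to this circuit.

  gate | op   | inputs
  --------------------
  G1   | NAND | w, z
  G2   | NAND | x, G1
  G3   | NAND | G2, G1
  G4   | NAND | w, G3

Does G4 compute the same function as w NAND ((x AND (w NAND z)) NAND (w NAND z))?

G1 = w NAND z
G2 = x NAND G1 = x NAND (w NAND z)
G3 = G2 NAND G1 = (x NAND (w NAND z)) NAND (w NAND z)
G4 = w NAND G3 = w NAND ((x NAND (w NAND z)) NAND (w NAND z))
At x=0, y=0, z=0, w=1: circuit gives 1, formula gives 0.

No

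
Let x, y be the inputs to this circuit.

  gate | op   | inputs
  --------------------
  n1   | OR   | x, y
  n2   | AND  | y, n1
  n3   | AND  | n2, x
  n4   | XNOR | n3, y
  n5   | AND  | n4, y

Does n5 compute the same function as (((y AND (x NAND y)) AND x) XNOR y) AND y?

n1 = x OR y
n2 = y AND n1 = y AND (x OR y)
n3 = n2 AND x = (y AND (x OR y)) AND x
n4 = n3 XNOR y = ((y AND (x OR y)) AND x) XNOR y
n5 = n4 AND y = (((y AND (x OR y)) AND x) XNOR y) AND y
At x=1, y=1: circuit gives 1, formula gives 0.

No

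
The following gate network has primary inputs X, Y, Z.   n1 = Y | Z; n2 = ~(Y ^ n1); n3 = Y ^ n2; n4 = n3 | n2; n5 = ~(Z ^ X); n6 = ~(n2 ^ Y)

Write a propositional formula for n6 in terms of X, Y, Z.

n1 = Y | Z
n2 = ~(Y ^ n1) = ~(Y ^ (Y | Z))
n6 = ~(n2 ^ Y) = ~((~(Y ^ (Y | Z))) ^ Y)

~((~(Y ^ (Y | Z))) ^ Y)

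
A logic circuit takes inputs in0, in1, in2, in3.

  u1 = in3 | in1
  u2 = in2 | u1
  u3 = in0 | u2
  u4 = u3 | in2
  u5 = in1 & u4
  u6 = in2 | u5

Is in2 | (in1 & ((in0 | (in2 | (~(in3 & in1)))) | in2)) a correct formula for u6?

No

u1 = in3 | in1
u2 = in2 | u1 = in2 | (in3 | in1)
u3 = in0 | u2 = in0 | (in2 | (in3 | in1))
u4 = u3 | in2 = (in0 | (in2 | (in3 | in1))) | in2
u5 = in1 & u4 = in1 & ((in0 | (in2 | (in3 | in1))) | in2)
u6 = in2 | u5 = in2 | (in1 & ((in0 | (in2 | (in3 | in1))) | in2))
At in0=0, in1=1, in2=0, in3=1: circuit gives 1, formula gives 0.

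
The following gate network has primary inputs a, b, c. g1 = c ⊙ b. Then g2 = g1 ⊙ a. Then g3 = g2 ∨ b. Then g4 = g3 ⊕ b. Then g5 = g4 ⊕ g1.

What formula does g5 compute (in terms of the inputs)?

g1 = c ⊙ b
g2 = g1 ⊙ a = (c ⊙ b) ⊙ a
g3 = g2 ∨ b = ((c ⊙ b) ⊙ a) ∨ b
g4 = g3 ⊕ b = (((c ⊙ b) ⊙ a) ∨ b) ⊕ b
g5 = g4 ⊕ g1 = ((((c ⊙ b) ⊙ a) ∨ b) ⊕ b) ⊕ (c ⊙ b)

((((c ⊙ b) ⊙ a) ∨ b) ⊕ b) ⊕ (c ⊙ b)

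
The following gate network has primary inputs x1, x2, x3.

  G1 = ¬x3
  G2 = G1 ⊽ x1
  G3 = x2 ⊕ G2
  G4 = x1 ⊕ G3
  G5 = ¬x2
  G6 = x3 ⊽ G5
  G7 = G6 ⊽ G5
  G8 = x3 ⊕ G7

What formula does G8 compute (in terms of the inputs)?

x3 ⊕ ((x3 ⊽ ¬x2) ⊽ ¬x2)

G5 = ¬x2
G6 = x3 ⊽ G5 = x3 ⊽ ¬x2
G7 = G6 ⊽ G5 = (x3 ⊽ ¬x2) ⊽ ¬x2
G8 = x3 ⊕ G7 = x3 ⊕ ((x3 ⊽ ¬x2) ⊽ ¬x2)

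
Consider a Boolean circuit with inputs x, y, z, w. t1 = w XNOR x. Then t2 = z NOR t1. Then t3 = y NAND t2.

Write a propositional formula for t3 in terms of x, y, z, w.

t1 = w XNOR x
t2 = z NOR t1 = z NOR (w XNOR x)
t3 = y NAND t2 = y NAND (z NOR (w XNOR x))

y NAND (z NOR (w XNOR x))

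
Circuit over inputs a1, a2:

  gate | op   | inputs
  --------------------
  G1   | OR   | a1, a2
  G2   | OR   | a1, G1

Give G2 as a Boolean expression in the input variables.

a1 OR (a1 OR a2)

G1 = a1 OR a2
G2 = a1 OR G1 = a1 OR (a1 OR a2)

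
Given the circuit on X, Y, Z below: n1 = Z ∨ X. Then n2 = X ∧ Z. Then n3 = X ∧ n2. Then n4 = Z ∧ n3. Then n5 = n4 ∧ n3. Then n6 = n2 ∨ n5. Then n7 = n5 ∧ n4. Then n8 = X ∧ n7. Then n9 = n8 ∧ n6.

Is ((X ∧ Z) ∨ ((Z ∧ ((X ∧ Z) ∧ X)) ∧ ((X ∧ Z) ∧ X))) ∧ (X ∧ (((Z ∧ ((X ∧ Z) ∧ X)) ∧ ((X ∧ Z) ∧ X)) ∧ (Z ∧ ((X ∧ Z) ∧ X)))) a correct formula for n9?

Yes

n2 = X ∧ Z
n3 = X ∧ n2 = X ∧ (X ∧ Z)
n4 = Z ∧ n3 = Z ∧ (X ∧ (X ∧ Z))
n5 = n4 ∧ n3 = (Z ∧ (X ∧ (X ∧ Z))) ∧ (X ∧ (X ∧ Z))
n6 = n2 ∨ n5 = (X ∧ Z) ∨ ((Z ∧ (X ∧ (X ∧ Z))) ∧ (X ∧ (X ∧ Z)))
n7 = n5 ∧ n4 = ((Z ∧ (X ∧ (X ∧ Z))) ∧ (X ∧ (X ∧ Z))) ∧ (Z ∧ (X ∧ (X ∧ Z)))
n8 = X ∧ n7 = X ∧ (((Z ∧ (X ∧ (X ∧ Z))) ∧ (X ∧ (X ∧ Z))) ∧ (Z ∧ (X ∧ (X ∧ Z))))
n9 = n8 ∧ n6 = (X ∧ (((Z ∧ (X ∧ (X ∧ Z))) ∧ (X ∧ (X ∧ Z))) ∧ (Z ∧ (X ∧ (X ∧ Z))))) ∧ ((X ∧ Z) ∨ ((Z ∧ (X ∧ (X ∧ Z))) ∧ (X ∧ (X ∧ Z))))
At X=0, Y=0, Z=0: circuit gives 0, formula gives 0.
At X=1, Y=0, Z=1: circuit gives 1, formula gives 1.
Agrees on all 8 inputs.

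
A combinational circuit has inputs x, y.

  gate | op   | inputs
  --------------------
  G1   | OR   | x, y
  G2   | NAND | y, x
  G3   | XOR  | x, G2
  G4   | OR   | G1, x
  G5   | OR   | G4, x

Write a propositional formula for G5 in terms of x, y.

((x OR y) OR x) OR x

G1 = x OR y
G4 = G1 OR x = (x OR y) OR x
G5 = G4 OR x = ((x OR y) OR x) OR x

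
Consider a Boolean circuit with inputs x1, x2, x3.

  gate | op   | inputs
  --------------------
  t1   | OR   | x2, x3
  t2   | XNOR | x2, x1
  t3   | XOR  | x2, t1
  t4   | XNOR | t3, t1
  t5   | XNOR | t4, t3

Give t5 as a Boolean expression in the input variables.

t1 = x2 OR x3
t3 = x2 XOR t1 = x2 XOR (x2 OR x3)
t4 = t3 XNOR t1 = (x2 XOR (x2 OR x3)) XNOR (x2 OR x3)
t5 = t4 XNOR t3 = ((x2 XOR (x2 OR x3)) XNOR (x2 OR x3)) XNOR (x2 XOR (x2 OR x3))

((x2 XOR (x2 OR x3)) XNOR (x2 OR x3)) XNOR (x2 XOR (x2 OR x3))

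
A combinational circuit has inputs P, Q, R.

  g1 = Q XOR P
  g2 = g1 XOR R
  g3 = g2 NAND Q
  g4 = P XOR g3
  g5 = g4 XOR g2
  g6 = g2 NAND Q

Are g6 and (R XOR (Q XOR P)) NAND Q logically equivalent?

Yes

g1 = Q XOR P
g2 = g1 XOR R = (Q XOR P) XOR R
g6 = g2 NAND Q = ((Q XOR P) XOR R) NAND Q
At P=0, Q=1, R=0: circuit gives 0, formula gives 0.
At P=0, Q=0, R=0: circuit gives 1, formula gives 1.
Agrees on all 8 inputs.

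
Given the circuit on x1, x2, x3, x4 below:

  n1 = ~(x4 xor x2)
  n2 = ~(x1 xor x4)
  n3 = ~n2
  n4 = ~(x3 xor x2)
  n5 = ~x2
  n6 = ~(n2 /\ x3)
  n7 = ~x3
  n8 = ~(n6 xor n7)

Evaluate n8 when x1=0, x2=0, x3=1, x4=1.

n2 = ~(0 xor 1) = 0
n6 = ~(0 /\ 1) = 1
n7 = ~1 = 0
n8 = ~(1 xor 0) = 0

0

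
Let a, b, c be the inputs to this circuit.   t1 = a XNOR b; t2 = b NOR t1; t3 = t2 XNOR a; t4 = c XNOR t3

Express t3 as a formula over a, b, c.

t1 = a XNOR b
t2 = b NOR t1 = b NOR (a XNOR b)
t3 = t2 XNOR a = (b NOR (a XNOR b)) XNOR a

(b NOR (a XNOR b)) XNOR a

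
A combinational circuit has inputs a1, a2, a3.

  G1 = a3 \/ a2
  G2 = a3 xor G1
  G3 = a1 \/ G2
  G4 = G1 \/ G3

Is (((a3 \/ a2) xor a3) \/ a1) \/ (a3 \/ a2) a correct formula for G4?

Yes

G1 = a3 \/ a2
G2 = a3 xor G1 = a3 xor (a3 \/ a2)
G3 = a1 \/ G2 = a1 \/ (a3 xor (a3 \/ a2))
G4 = G1 \/ G3 = (a3 \/ a2) \/ (a1 \/ (a3 xor (a3 \/ a2)))
At a1=0, a2=0, a3=0: circuit gives 0, formula gives 0.
At a1=0, a2=0, a3=1: circuit gives 1, formula gives 1.
Agrees on all 8 inputs.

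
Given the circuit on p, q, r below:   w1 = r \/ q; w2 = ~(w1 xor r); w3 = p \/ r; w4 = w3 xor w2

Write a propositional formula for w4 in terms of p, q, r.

w1 = r \/ q
w2 = ~(w1 xor r) = ~((r \/ q) xor r)
w3 = p \/ r
w4 = w3 xor w2 = (p \/ r) xor (~((r \/ q) xor r))

(p \/ r) xor (~((r \/ q) xor r))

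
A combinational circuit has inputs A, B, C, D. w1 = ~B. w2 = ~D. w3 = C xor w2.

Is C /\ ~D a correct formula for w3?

No

w2 = ~D
w3 = C xor w2 = C xor ~D
At A=0, B=0, C=0, D=0: circuit gives 1, formula gives 0.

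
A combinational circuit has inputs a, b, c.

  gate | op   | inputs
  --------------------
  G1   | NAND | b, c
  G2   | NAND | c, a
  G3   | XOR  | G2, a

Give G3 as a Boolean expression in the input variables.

(c NAND a) XOR a

G2 = c NAND a
G3 = G2 XOR a = (c NAND a) XOR a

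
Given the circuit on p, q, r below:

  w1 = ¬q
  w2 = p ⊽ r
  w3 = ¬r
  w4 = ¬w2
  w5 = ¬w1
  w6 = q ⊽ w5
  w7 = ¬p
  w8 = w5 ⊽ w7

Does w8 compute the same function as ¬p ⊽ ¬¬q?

w1 = ¬q
w5 = ¬w1 = ¬¬q
w7 = ¬p
w8 = w5 ⊽ w7 = ¬¬q ⊽ ¬p
At p=0, q=0, r=0: circuit gives 0, formula gives 0.
At p=1, q=0, r=0: circuit gives 1, formula gives 1.
Agrees on all 8 inputs.

Yes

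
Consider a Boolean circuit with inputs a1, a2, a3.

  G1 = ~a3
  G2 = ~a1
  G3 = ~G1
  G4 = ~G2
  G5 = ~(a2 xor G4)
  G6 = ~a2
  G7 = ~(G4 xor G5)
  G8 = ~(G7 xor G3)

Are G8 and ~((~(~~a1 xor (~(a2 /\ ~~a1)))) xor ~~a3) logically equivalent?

No

G1 = ~a3
G2 = ~a1
G3 = ~G1 = ~~a3
G4 = ~G2 = ~~a1
G5 = ~(a2 xor G4) = ~(a2 xor ~~a1)
G7 = ~(G4 xor G5) = ~(~~a1 xor (~(a2 xor ~~a1)))
G8 = ~(G7 xor G3) = ~((~(~~a1 xor (~(a2 xor ~~a1)))) xor ~~a3)
At a1=0, a2=1, a3=0: circuit gives 0, formula gives 1.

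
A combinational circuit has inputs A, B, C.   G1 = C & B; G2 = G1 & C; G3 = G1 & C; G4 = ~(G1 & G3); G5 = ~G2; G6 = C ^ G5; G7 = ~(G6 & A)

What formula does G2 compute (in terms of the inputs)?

G1 = C & B
G2 = G1 & C = (C & B) & C

(C & B) & C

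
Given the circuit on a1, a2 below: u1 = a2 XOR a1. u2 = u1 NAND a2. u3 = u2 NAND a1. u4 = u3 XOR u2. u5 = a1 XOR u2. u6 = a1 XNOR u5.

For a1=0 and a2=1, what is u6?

1

u1 = 1 XOR 0 = 1
u2 = 1 NAND 1 = 0
u5 = 0 XOR 0 = 0
u6 = 0 XNOR 0 = 1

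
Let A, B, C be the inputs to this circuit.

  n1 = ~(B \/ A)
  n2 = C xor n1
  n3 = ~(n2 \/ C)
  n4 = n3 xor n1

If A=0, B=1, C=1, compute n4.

0

n1 = ~(1 \/ 0) = 0
n2 = 1 xor 0 = 1
n3 = ~(1 \/ 1) = 0
n4 = 0 xor 0 = 0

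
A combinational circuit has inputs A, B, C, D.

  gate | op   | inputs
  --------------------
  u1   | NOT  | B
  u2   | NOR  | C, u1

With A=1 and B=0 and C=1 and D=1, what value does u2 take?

u1 = NOT 0 = 1
u2 = 1 NOR 1 = 0

0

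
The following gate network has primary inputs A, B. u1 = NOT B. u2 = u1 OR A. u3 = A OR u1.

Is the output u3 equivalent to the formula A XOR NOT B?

u1 = NOT B
u3 = A OR u1 = A OR NOT B
At A=1, B=0: circuit gives 1, formula gives 0.

No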